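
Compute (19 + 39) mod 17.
Reduce the summands first: 19 ≡ 2, 39 ≡ 5 (mod 17), so 19 + 39 ≡ 2 + 5 (mod 17). 2 + 5 = 7; 7 = 0·17 + 7, so (19 + 39) mod 17 = 7.

Final answer: 7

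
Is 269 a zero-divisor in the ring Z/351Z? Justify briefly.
NO

gcd(269, 351) = 1, so 269 is a unit in Z/351Z (it has a multiplicative inverse). A unit cannot be a zero-divisor: if 269·b ≡ 0 then multiplying both sides by 269^(−1) gives b ≡ 0. So 269 is not a zero-divisor.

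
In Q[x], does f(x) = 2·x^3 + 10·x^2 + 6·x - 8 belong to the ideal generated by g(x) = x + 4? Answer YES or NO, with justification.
In Q[x] the ideal (g) consists of all multiples of g, so f ∈ (g) iff g | f, i.e. iff the remainder of f on division by g is 0. Divide f by g (g is monic, so eliminate the leading term of the running remainder at each step):
  leading term 2·x^3: subtract (2·x^2)·g(x) = 2·x^3 + 8·x^2, leaving 2·x^2 + 6·x - 8
  leading term 2·x^2: subtract (2·x)·g(x) = 2·x^2 + 8·x, leaving -2·x - 8
  leading term -2·x: subtract (-2)·g(x) = -2·x - 8, leaving 0
The remainder is 0, so f(x) = g(x) · h(x) with h(x) = 2·x^2 + 2·x - 2. Hence g | f, i.e. f ∈ (g).

Final answer: YES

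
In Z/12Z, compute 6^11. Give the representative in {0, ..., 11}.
Use repeated squaring. Binary(11) = 1011. Walk through the bits of the exponent 11 left-to-right: at each bit after the leading one, square the running value, then multiply by 6 if the bit is 1 (always reducing mod 12):
  bit 1 = 1 (leading): start with 6.
  bit 2 = 0: square 6^2 = 36 ≡ 0 (mod 12).
  bit 3 = 1: square 0^2 = 0; bit is 1, so multiply 0·6 = 0 (mod 12).
  bit 4 = 1: square 0^2 = 0; bit is 1, so multiply 0·6 = 0 (mod 12).
Final value: 6^11 ≡ 0 (mod 12).

Final answer: 0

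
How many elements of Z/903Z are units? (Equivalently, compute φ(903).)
An element a ∈ Z/903Z is a unit iff gcd(a, 903) = 1, so the number of units is φ(903). φ is multiplicative, with φ(p^e) = p^e − p^(e−1). Factorise 903 = 3 · 7 · 43. Then
  φ(903) = (3 − 1) · (7 − 1) · (43 − 1) = 2 · 6 · 42 = 504.

Final answer: Z/903Z has φ(903) = 504 units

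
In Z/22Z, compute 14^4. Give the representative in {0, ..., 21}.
4

Use repeated squaring. Binary(4) = 100. Walk through the bits of the exponent 4 left-to-right: at each bit after the leading one, square the running value, then multiply by 14 if the bit is 1 (always reducing mod 22):
  bit 1 = 1 (leading): start with 14.
  bit 2 = 0: square 14^2 = 196 ≡ 20 (mod 22).
  bit 3 = 0: square 20^2 = 400 ≡ 4 (mod 22).
Final value: 14^4 ≡ 4 (mod 22).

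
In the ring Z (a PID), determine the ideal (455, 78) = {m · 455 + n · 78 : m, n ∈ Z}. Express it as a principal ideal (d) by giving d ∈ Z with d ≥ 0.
(455, 78) = (13); d = 13

In the PID Z, (a, b) is generated by gcd(a, b). Compute gcd(455, 78) with the extended Euclidean algorithm, tracking rows (r, s, t) with s·455 + t·78 = r:
  row A: (455, 1, 0)   [1·455 + 0·78 = 455]
  row B: (78, 0, 1)   [0·455 + 1·78 = 78]
  455 = 5·78 + 65   → row C = row A − 5·row B = (65, 1, −5)   [check: 1·455 − 5·78 = 65]
  78 = 1·65 + 13   → row D = row B − 1·row C = (13, −1, 6)   [check: −1·455 + 6·78 = 13]
  65 = 5·13 + 0   → remainder 0, stop. gcd = 13 (last nonzero row D).
So gcd(455, 78) = 13, with Bézout identity −1·455 + 6·78 = 13. Containment (⊇): the Bézout identity exhibits 13 as an element of (455, 78), giving (13) ⊆ (455, 78). Containment (⊆): since 13 | 455 and 13 | 78 (455 = 13·35, 78 = 13·6), every Z-linear combination of 455 and 78 is divisible by 13, so (455, 78) ⊆ (13). Therefore (455, 78) = (13), d = 13.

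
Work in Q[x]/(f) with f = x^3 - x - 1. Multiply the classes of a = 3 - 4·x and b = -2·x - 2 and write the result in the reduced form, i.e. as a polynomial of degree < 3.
a · b ≡ 8·x^2 + 2·x - 6 (mod f(x))

First multiply in Q[x] without reducing: a · b = 8·x^2 + 2·x - 6. This already has degree < 3, so no reduction is needed. Hence a · b ≡ 8·x^2 + 2·x - 6 in Q[x]/(f).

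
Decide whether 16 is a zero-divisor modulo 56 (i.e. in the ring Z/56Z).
gcd(16, 56) = 8 > 1, so 16 is not a unit in Z/56Z. In Z/nZ every nonzero non-unit is a zero-divisor: explicitly, take b = 56/gcd = 7 ≠ 0 (mod 56); then 16·7 = 112 = 2·56, i.e. 16·7 ≡ 0 (mod 56). So 16 is a zero-divisor.

Final answer: YES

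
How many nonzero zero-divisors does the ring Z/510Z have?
Z/510Z has 381 nonzero zero-divisors

In Z/510Z each nonzero element is either a unit (gcd with 510 is 1) or a zero-divisor (gcd > 1). The number of units is φ(510): factorise 510 = 2 · 3 · 5 · 17, so φ(510) = (2 − 1) · (3 − 1) · (5 − 1) · (17 − 1) = 1 · 2 · 4 · 16 = 128. The nonzero elements number 510 − 1 = 509. Hence the nonzero zero-divisors number 509 − 128 = 381.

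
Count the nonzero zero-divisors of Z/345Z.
Z/345Z has 168 nonzero zero-divisors

In Z/345Z each nonzero element is either a unit (gcd with 345 is 1) or a zero-divisor (gcd > 1). The number of units is φ(345): factorise 345 = 3 · 5 · 23, so φ(345) = (3 − 1) · (5 − 1) · (23 − 1) = 2 · 4 · 22 = 176. The nonzero elements number 345 − 1 = 344. Hence the nonzero zero-divisors number 344 − 176 = 168.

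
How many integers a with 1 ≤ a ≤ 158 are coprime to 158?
The number of a ∈ {1, ..., 158} with gcd(a, 158) = 1 is by definition Euler's totient φ(158). φ is multiplicative, with φ(p^e) = p^e − p^(e−1). Factorise 158 = 2 · 79. Then
  φ(158) = (2 − 1) · (79 − 1) = 1 · 78 = 78.
So there are 78 such integers.

Final answer: 78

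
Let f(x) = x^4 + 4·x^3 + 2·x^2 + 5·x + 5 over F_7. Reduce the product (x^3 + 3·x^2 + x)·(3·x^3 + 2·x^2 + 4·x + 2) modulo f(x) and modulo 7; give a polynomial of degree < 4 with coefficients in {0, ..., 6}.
Multiply as integer polynomials: a · b = 3·x^6 + 11·x^5 + 13·x^4 + 16·x^3 + 10·x^2 + 2·x. Reducing coefficients mod 7: a · b ≡ 3·x^6 + 4·x^5 + 6·x^4 + 2·x^3 + 3·x^2 + 2·x. Now divide by f(x) = x^4 + 4·x^3 + 2·x^2 + 5·x + 5 in F_7[x], eliminating the leading term at each step:
  leading term 3·x^6: subtract (3·x^2)·f(x) = 3·x^6 + 5·x^5 + 6·x^4 + x^3 + x^2, leaving 6·x^5 + x^3 + 2·x^2 + 2·x (coefficients mod 7)
  leading term 6·x^5: subtract (6·x)·f(x) = 6·x^5 + 3·x^4 + 5·x^3 + 2·x^2 + 2·x, leaving 4·x^4 + 3·x^3 (coefficients mod 7)
  leading term 4·x^4: subtract (4)·f(x) = 4·x^4 + 2·x^3 + x^2 + 6·x + 6, leaving x^3 + 6·x^2 + x + 1 (coefficients mod 7)
The degree is now < 4, so this is the remainder. Hence a · b ≡ x^3 + 6·x^2 + x + 1 in F_7[x]/(f).

Final answer: a · b ≡ x^3 + 6·x^2 + x + 1 (mod f(x))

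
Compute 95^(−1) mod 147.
95^(−1) ≡ 65 (mod 147)

Apply the extended Euclidean algorithm to (147, 95), tracking rows (r, s, t) with s·147 + t·95 = r. Each division r_prev = q·r_cur + r_new produces the new row as (previous row) − q·(current row):
  row A: (147, 1, 0)   [1·147 + 0·95 = 147]
  row B: (95, 0, 1)   [0·147 + 1·95 = 95]
  147 = 1·95 + 52   → row C = row A − 1·row B = (52, 1, −1)   [check: 1·147 − 1·95 = 52]
  95 = 1·52 + 43   → row D = row B − 1·row C = (43, −1, 2)   [check: −1·147 + 2·95 = 43]
  52 = 1·43 + 9   → row E = row C − 1·row D = (9, 2, −3)   [check: 2·147 − 3·95 = 9]
  43 = 4·9 + 7   → row F = row D − 4·row E = (7, −9, 14)   [check: −9·147 + 14·95 = 7]
  9 = 1·7 + 2   → row G = row E − 1·row F = (2, 11, −17)   [check: 11·147 − 17·95 = 2]
  7 = 3·2 + 1   → row H = row F − 3·row G = (1, −42, 65)   [check: −42·147 + 65·95 = 1]
  2 = 2·1 + 0   → remainder 0, stop. gcd = 1 (last nonzero row H).
The gcd is 1, so 95 is invertible mod 147. The last nonzero row gives −42·147 + 65·95 = 1, so t = 65. So 95^(−1) ≡ 65 (mod 147). Verify: 95 · 65 = 6175 ≡ 1 (mod 147). ✓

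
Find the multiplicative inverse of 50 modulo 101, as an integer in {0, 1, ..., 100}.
Apply the extended Euclidean algorithm to (101, 50), tracking rows (r, s, t) with s·101 + t·50 = r. Each division r_prev = q·r_cur + r_new produces the new row as (previous row) − q·(current row):
  row A: (101, 1, 0)   [1·101 + 0·50 = 101]
  row B: (50, 0, 1)   [0·101 + 1·50 = 50]
  101 = 2·50 + 1   → row C = row A − 2·row B = (1, 1, −2)   [check: 1·101 − 2·50 = 1]
  50 = 50·1 + 0   → remainder 0, stop. gcd = 1 (last nonzero row C).
The gcd is 1, so 50 is invertible mod 101. The last nonzero row gives 1·101 − 2·50 = 1, so t = −2. So 50^(−1) ≡ −2 ≡ 99 (mod 101). Verify: 50 · 99 = 4950 ≡ 1 (mod 101). ✓

Final answer: 50^(−1) ≡ 99 (mod 101)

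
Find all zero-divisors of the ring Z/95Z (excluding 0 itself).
An element a ∈ Z/95Z (with a ≠ 0) is a zero-divisor iff gcd(a, 95) > 1 (because a is a unit precisely when gcd(a, n) = 1, and in Z/nZ every nonzero, non-unit element is a zero-divisor). Scan a = 1, ..., 94 and keep those with gcd(a, 95) > 1:
  gcd(5, 95) = 5, gcd(10, 95) = 5, gcd(15, 95) = 5, gcd(19, 95) = 19, gcd(20, 95) = 5, gcd(25, 95) = 5, gcd(30, 95) = 5, gcd(35, 95) = 5, gcd(38, 95) = 19, gcd(40, 95) = 5, gcd(45, 95) = 5, gcd(50, 95) = 5, gcd(55, 95) = 5, gcd(57, 95) = 19, gcd(60, 95) = 5, gcd(65, 95) = 5, gcd(70, 95) = 5, gcd(75, 95) = 5, gcd(76, 95) = 19, gcd(80, 95) = 5, gcd(85, 95) = 5, gcd(90, 95) = 5.
All other a ∈ {1, ..., 94} have gcd(a, 95) = 1 and are units. So the nonzero zero-divisors are exactly the 22 values of a appearing in this scan.

Final answer: nonzero zero-divisors of Z/95Z = {5, 10, 15, 19, 20, 25, 30, 35, 38, 40, 45, 50, 55, 57, 60, 65, 70, 75, 76, 80, 85, 90}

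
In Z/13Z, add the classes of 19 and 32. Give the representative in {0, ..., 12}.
12

Reduce the summands first: 19 ≡ 6, 32 ≡ 6 (mod 13), so 19 + 32 ≡ 6 + 6 (mod 13). 6 + 6 = 12; 12 = 0·13 + 12, so (19 + 32) mod 13 = 12.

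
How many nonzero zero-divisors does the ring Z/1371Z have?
In Z/1371Z each nonzero element is either a unit (gcd with 1371 is 1) or a zero-divisor (gcd > 1). The number of units is φ(1371): factorise 1371 = 3 · 457, so φ(1371) = (3 − 1) · (457 − 1) = 2 · 456 = 912. The nonzero elements number 1371 − 1 = 1370. Hence the nonzero zero-divisors number 1370 − 912 = 458.

Final answer: Z/1371Z has 458 nonzero zero-divisors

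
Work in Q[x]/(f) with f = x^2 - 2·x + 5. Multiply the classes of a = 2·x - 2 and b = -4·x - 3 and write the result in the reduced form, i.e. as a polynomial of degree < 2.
a · b ≡ 46 - 14·x (mod f(x))

First multiply in Q[x] without reducing: a · b = -8·x^2 + 2·x + 6. Now divide by f(x) = x^2 - 2·x + 5, eliminating the leading term at each step:
  leading term -8·x^2: subtract (-8)·f(x) = -8·x^2 + 16·x - 40, leaving 46 - 14·x
The degree is now < 2, so this is the remainder. Hence a · b ≡ 46 - 14·x in Q[x]/(f).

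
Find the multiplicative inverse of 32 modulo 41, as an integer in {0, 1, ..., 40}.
32^(−1) ≡ 9 (mod 41)

Apply the extended Euclidean algorithm to (41, 32), tracking rows (r, s, t) with s·41 + t·32 = r. Each division r_prev = q·r_cur + r_new produces the new row as (previous row) − q·(current row):
  row A: (41, 1, 0)   [1·41 + 0·32 = 41]
  row B: (32, 0, 1)   [0·41 + 1·32 = 32]
  41 = 1·32 + 9   → row C = row A − 1·row B = (9, 1, −1)   [check: 1·41 − 1·32 = 9]
  32 = 3·9 + 5   → row D = row B − 3·row C = (5, −3, 4)   [check: −3·41 + 4·32 = 5]
  9 = 1·5 + 4   → row E = row C − 1·row D = (4, 4, −5)   [check: 4·41 − 5·32 = 4]
  5 = 1·4 + 1   → row F = row D − 1·row E = (1, −7, 9)   [check: −7·41 + 9·32 = 1]
  4 = 4·1 + 0   → remainder 0, stop. gcd = 1 (last nonzero row F).
The gcd is 1, so 32 is invertible mod 41. The last nonzero row gives −7·41 + 9·32 = 1, so t = 9. So 32^(−1) ≡ 9 (mod 41). Verify: 32 · 9 = 288 ≡ 1 (mod 41). ✓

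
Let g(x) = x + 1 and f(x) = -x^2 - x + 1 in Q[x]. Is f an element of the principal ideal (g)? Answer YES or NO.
In Q[x] the ideal (g) consists of all multiples of g, so f ∈ (g) iff g | f, i.e. iff the remainder of f on division by g is 0. Divide f by g (g is monic, so eliminate the leading term of the running remainder at each step):
  leading term -x^2: subtract (-x)·g(x) = -x^2 - x, leaving 1
The remainder r(x) = 1 ≠ 0 (and deg r < deg g), so g ∤ f, i.e. f ∉ (g).

Final answer: NO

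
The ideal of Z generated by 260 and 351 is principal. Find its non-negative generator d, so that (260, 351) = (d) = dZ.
(260, 351) = (13); d = 13

In the PID Z, (a, b) is generated by gcd(a, b). Compute gcd(351, 260) with the extended Euclidean algorithm, tracking rows (r, s, t) with s·351 + t·260 = r:
  row A: (351, 1, 0)   [1·351 + 0·260 = 351]
  row B: (260, 0, 1)   [0·351 + 1·260 = 260]
  351 = 1·260 + 91   → row C = row A − 1·row B = (91, 1, −1)   [check: 1·351 − 1·260 = 91]
  260 = 2·91 + 78   → row D = row B − 2·row C = (78, −2, 3)   [check: −2·351 + 3·260 = 78]
  91 = 1·78 + 13   → row E = row C − 1·row D = (13, 3, −4)   [check: 3·351 − 4·260 = 13]
  78 = 6·13 + 0   → remainder 0, stop. gcd = 13 (last nonzero row E).
So gcd(260, 351) = 13, with Bézout identity 3·351 − 4·260 = 13. Containment (⊇): the Bézout identity exhibits 13 as an element of (260, 351), giving (13) ⊆ (260, 351). Containment (⊆): since 13 | 260 and 13 | 351 (260 = 13·20, 351 = 13·27), every Z-linear combination of 260 and 351 is divisible by 13, so (260, 351) ⊆ (13). Therefore (260, 351) = (13), d = 13.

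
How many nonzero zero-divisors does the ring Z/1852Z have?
In Z/1852Z each nonzero element is either a unit (gcd with 1852 is 1) or a zero-divisor (gcd > 1). The number of units is φ(1852): factorise 1852 = 2^2 · 463, so φ(1852) = (2^2 − 2^1) · (463 − 1) = 2 · 462 = 924. The nonzero elements number 1852 − 1 = 1851. Hence the nonzero zero-divisors number 1851 − 924 = 927.

Final answer: Z/1852Z has 927 nonzero zero-divisors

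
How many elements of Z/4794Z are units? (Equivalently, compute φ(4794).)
An element a ∈ Z/4794Z is a unit iff gcd(a, 4794) = 1, so the number of units is φ(4794). φ is multiplicative, with φ(p^e) = p^e − p^(e−1). Factorise 4794 = 2 · 3 · 17 · 47. Then
  φ(4794) = (2 − 1) · (3 − 1) · (17 − 1) · (47 − 1) = 1 · 2 · 16 · 46 = 1472.

Final answer: Z/4794Z has φ(4794) = 1472 units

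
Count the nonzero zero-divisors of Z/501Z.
Z/501Z has 168 nonzero zero-divisors

In Z/501Z each nonzero element is either a unit (gcd with 501 is 1) or a zero-divisor (gcd > 1). The number of units is φ(501): factorise 501 = 3 · 167, so φ(501) = (3 − 1) · (167 − 1) = 2 · 166 = 332. The nonzero elements number 501 − 1 = 500. Hence the nonzero zero-divisors number 500 − 332 = 168.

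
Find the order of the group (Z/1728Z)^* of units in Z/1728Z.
|(Z/1728Z)^*| = 576

(Z/1728Z)^* consists of the classes a with gcd(a, 1728) = 1, so its order is φ(1728). φ is multiplicative, with φ(p^e) = p^e − p^(e−1). Factorise 1728 = 2^6 · 3^3. Then
  φ(1728) = (2^6 − 2^5) · (3^3 − 3^2) = 32 · 18 = 576.
Thus |(Z/1728Z)^*| = 576.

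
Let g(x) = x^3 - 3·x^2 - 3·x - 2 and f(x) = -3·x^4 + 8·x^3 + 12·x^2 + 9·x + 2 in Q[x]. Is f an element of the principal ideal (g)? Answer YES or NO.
YES

In Q[x] the ideal (g) consists of all multiples of g, so f ∈ (g) iff g | f, i.e. iff the remainder of f on division by g is 0. Divide f by g (g is monic, so eliminate the leading term of the running remainder at each step):
  leading term -3·x^4: subtract (-3·x)·g(x) = -3·x^4 + 9·x^3 + 9·x^2 + 6·x, leaving -x^3 + 3·x^2 + 3·x + 2
  leading term -x^3: subtract (-1)·g(x) = -x^3 + 3·x^2 + 3·x + 2, leaving 0
The remainder is 0, so f(x) = g(x) · h(x) with h(x) = -3·x - 1. Hence g | f, i.e. f ∈ (g).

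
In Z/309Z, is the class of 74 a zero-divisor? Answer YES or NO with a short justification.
gcd(74, 309) = 1, so 74 is a unit in Z/309Z (it has a multiplicative inverse). A unit cannot be a zero-divisor: if 74·b ≡ 0 then multiplying both sides by 74^(−1) gives b ≡ 0. So 74 is not a zero-divisor.

Final answer: NO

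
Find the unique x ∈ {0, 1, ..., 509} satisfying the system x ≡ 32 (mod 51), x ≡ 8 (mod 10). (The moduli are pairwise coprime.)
The moduli 51, 10 are pairwise coprime, so by the CRT there is a unique solution mod 51·10 = 510.
Solve by successive substitution. Start with x ≡ 32 (mod 51).
  Combine with x ≡ 8 (mod 10): write x = 32 + 51·t and require 32 + 51·t ≡ 8 (mod 10), i.e. 51·t ≡ 8 − 32 ≡ 6 (mod 10). Since 51^(−1) ≡ 1 (mod 10) (51 ≡ 1 (mod 10)), t ≡ 1·6 ≡ 6 (mod 10). So x ≡ 32 + 51·6 = 338 (mod 510).
Unique solution in [0, 510): x = 338.

Final answer: x ≡ 338 (mod 510); the representative in [0, 510) is 338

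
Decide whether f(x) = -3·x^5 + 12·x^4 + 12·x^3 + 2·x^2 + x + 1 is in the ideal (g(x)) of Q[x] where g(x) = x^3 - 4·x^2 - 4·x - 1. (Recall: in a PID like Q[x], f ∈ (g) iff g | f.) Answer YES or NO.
NO

In Q[x] the ideal (g) consists of all multiples of g, so f ∈ (g) iff g | f, i.e. iff the remainder of f on division by g is 0. Divide f by g (g is monic, so eliminate the leading term of the running remainder at each step):
  leading term -3·x^5: subtract (-3·x^2)·g(x) = -3·x^5 + 12·x^4 + 12·x^3 + 3·x^2, leaving -x^2 + x + 1
The remainder r(x) = -x^2 + x + 1 ≠ 0 (and deg r < deg g), so g ∤ f, i.e. f ∉ (g).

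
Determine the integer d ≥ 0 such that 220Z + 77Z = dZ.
(220, 77) = (11); d = 11

In the PID Z, (a, b) is generated by gcd(a, b). Compute gcd(220, 77) with the extended Euclidean algorithm, tracking rows (r, s, t) with s·220 + t·77 = r:
  row A: (220, 1, 0)   [1·220 + 0·77 = 220]
  row B: (77, 0, 1)   [0·220 + 1·77 = 77]
  220 = 2·77 + 66   → row C = row A − 2·row B = (66, 1, −2)   [check: 1·220 − 2·77 = 66]
  77 = 1·66 + 11   → row D = row B − 1·row C = (11, −1, 3)   [check: −1·220 + 3·77 = 11]
  66 = 6·11 + 0   → remainder 0, stop. gcd = 11 (last nonzero row D).
So gcd(220, 77) = 11, with Bézout identity −1·220 + 3·77 = 11. Containment (⊇): the Bézout identity exhibits 11 as an element of (220, 77), giving (11) ⊆ (220, 77). Containment (⊆): since 11 | 220 and 11 | 77 (220 = 11·20, 77 = 11·7), every Z-linear combination of 220 and 77 is divisible by 11, so (220, 77) ⊆ (11). Therefore (220, 77) = (11), d = 11.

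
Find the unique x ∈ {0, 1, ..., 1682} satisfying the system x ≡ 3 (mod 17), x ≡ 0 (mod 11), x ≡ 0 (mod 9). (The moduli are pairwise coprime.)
x ≡ 1584 (mod 1683); the representative in [0, 1683) is 1584

The moduli 17, 11, 9 are pairwise coprime, so by the CRT there is a unique solution mod 17·11·9 = 1683.
Solve by successive substitution. Start with x ≡ 3 (mod 17).
  Combine with x ≡ 0 (mod 11): write x = 3 + 17·t and require 3 + 17·t ≡ 0 (mod 11), i.e. 17·t ≡ 0 − 3 ≡ 8 (mod 11). Since 17^(−1) ≡ 2 (mod 11) (17 ≡ 6 (mod 11)), t ≡ 2·8 ≡ 5 (mod 11). So x ≡ 3 + 17·5 = 88 (mod 187).
  Combine with x ≡ 0 (mod 9): write x = 88 + 187·t and require 88 + 187·t ≡ 0 (mod 9), i.e. 187·t ≡ 0 − 88 ≡ 2 (mod 9). Since 187^(−1) ≡ 4 (mod 9) (187 ≡ 7 (mod 9)), t ≡ 4·2 ≡ 8 (mod 9). So x ≡ 88 + 187·8 = 1584 (mod 1683).
Unique solution in [0, 1683): x = 1584.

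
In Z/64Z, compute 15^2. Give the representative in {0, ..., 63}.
33

Use repeated squaring. Binary(2) = 10. Walk through the bits of the exponent 2 left-to-right: at each bit after the leading one, square the running value, then multiply by 15 if the bit is 1 (always reducing mod 64):
  bit 1 = 1 (leading): start with 15.
  bit 2 = 0: square 15^2 = 225 ≡ 33 (mod 64).
Final value: 15^2 ≡ 33 (mod 64).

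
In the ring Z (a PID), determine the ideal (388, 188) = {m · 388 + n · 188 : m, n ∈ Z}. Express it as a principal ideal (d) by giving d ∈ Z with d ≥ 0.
(388, 188) = (4); d = 4

In the PID Z, (a, b) is generated by gcd(a, b). Compute gcd(388, 188) with the extended Euclidean algorithm, tracking rows (r, s, t) with s·388 + t·188 = r:
  row A: (388, 1, 0)   [1·388 + 0·188 = 388]
  row B: (188, 0, 1)   [0·388 + 1·188 = 188]
  388 = 2·188 + 12   → row C = row A − 2·row B = (12, 1, −2)   [check: 1·388 − 2·188 = 12]
  188 = 15·12 + 8   → row D = row B − 15·row C = (8, −15, 31)   [check: −15·388 + 31·188 = 8]
  12 = 1·8 + 4   → row E = row C − 1·row D = (4, 16, −33)   [check: 16·388 − 33·188 = 4]
  8 = 2·4 + 0   → remainder 0, stop. gcd = 4 (last nonzero row E).
So gcd(388, 188) = 4, with Bézout identity 16·388 − 33·188 = 4. Containment (⊇): the Bézout identity exhibits 4 as an element of (388, 188), giving (4) ⊆ (388, 188). Containment (⊆): since 4 | 388 and 4 | 188 (388 = 4·97, 188 = 4·47), every Z-linear combination of 388 and 188 is divisible by 4, so (388, 188) ⊆ (4). Therefore (388, 188) = (4), d = 4.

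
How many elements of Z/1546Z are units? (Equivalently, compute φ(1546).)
Z/1546Z has φ(1546) = 772 units

An element a ∈ Z/1546Z is a unit iff gcd(a, 1546) = 1, so the number of units is φ(1546). φ is multiplicative, with φ(p^e) = p^e − p^(e−1). Factorise 1546 = 2 · 773. Then
  φ(1546) = (2 − 1) · (773 − 1) = 1 · 772 = 772.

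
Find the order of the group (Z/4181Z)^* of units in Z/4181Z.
|(Z/4181Z)^*| = 4032

(Z/4181Z)^* consists of the classes a with gcd(a, 4181) = 1, so its order is φ(4181). φ is multiplicative, with φ(p^e) = p^e − p^(e−1). Factorise 4181 = 37 · 113. Then
  φ(4181) = (37 − 1) · (113 − 1) = 36 · 112 = 4032.
Thus |(Z/4181Z)^*| = 4032.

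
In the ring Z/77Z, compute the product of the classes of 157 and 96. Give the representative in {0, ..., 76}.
57

Reduce the factors first: 157 ≡ 3, 96 ≡ 19 (mod 77), so 157 · 96 ≡ 3 · 19 (mod 77). 3 · 19 = 57. Dividing by 77: 57 = 0·77 + 57. So (157 · 96) mod 77 = 57.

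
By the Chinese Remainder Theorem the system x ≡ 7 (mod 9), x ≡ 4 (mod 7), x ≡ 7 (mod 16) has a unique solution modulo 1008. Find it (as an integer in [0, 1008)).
x ≡ 151 (mod 1008); the representative in [0, 1008) is 151

The moduli 9, 7, 16 are pairwise coprime, so by the CRT there is a unique solution mod 9·7·16 = 1008.
Solve by successive substitution. Start with x ≡ 7 (mod 9).
  Combine with x ≡ 4 (mod 7): write x = 7 + 9·t and require 7 + 9·t ≡ 4 (mod 7), i.e. 9·t ≡ 4 − 7 ≡ 4 (mod 7). Since 9^(−1) ≡ 4 (mod 7) (9 ≡ 2 (mod 7)), t ≡ 4·4 ≡ 2 (mod 7). So x ≡ 7 + 9·2 = 25 (mod 63).
  Combine with x ≡ 7 (mod 16): write x = 25 + 63·t and require 25 + 63·t ≡ 7 (mod 16), i.e. 63·t ≡ 7 − 25 ≡ 14 (mod 16). Since 63^(−1) ≡ 15 (mod 16) (63 ≡ 15 (mod 16)), t ≡ 15·14 ≡ 2 (mod 16). So x ≡ 25 + 63·2 = 151 (mod 1008).
Unique solution in [0, 1008): x = 151.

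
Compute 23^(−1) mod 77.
23^(−1) ≡ 67 (mod 77)

Apply the extended Euclidean algorithm to (77, 23), tracking rows (r, s, t) with s·77 + t·23 = r. Each division r_prev = q·r_cur + r_new produces the new row as (previous row) − q·(current row):
  row A: (77, 1, 0)   [1·77 + 0·23 = 77]
  row B: (23, 0, 1)   [0·77 + 1·23 = 23]
  77 = 3·23 + 8   → row C = row A − 3·row B = (8, 1, −3)   [check: 1·77 − 3·23 = 8]
  23 = 2·8 + 7   → row D = row B − 2·row C = (7, −2, 7)   [check: −2·77 + 7·23 = 7]
  8 = 1·7 + 1   → row E = row C − 1·row D = (1, 3, −10)   [check: 3·77 − 10·23 = 1]
  7 = 7·1 + 0   → remainder 0, stop. gcd = 1 (last nonzero row E).
The gcd is 1, so 23 is invertible mod 77. The last nonzero row gives 3·77 − 10·23 = 1, so t = −10. So 23^(−1) ≡ −10 ≡ 67 (mod 77). Verify: 23 · 67 = 1541 ≡ 1 (mod 77). ✓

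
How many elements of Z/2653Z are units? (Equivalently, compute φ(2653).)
Z/2653Z has φ(2653) = 2268 units

An element a ∈ Z/2653Z is a unit iff gcd(a, 2653) = 1, so the number of units is φ(2653). φ is multiplicative, with φ(p^e) = p^e − p^(e−1). Factorise 2653 = 7 · 379. Then
  φ(2653) = (7 − 1) · (379 − 1) = 6 · 378 = 2268.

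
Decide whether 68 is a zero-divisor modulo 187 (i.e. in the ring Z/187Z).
YES

gcd(68, 187) = 17 > 1, so 68 is not a unit in Z/187Z. In Z/nZ every nonzero non-unit is a zero-divisor: explicitly, take b = 187/gcd = 11 ≠ 0 (mod 187); then 68·11 = 748 = 4·187, i.e. 68·11 ≡ 0 (mod 187). So 68 is a zero-divisor.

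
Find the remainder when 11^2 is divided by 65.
56

Use repeated squaring. Binary(2) = 10. Walk through the bits of the exponent 2 left-to-right: at each bit after the leading one, square the running value, then multiply by 11 if the bit is 1 (always reducing mod 65):
  bit 1 = 1 (leading): start with 11.
  bit 2 = 0: square 11^2 = 121 ≡ 56 (mod 65).
Final value: 11^2 ≡ 56 (mod 65).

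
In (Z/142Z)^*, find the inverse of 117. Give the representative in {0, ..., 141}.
117^(−1) ≡ 17 (mod 142)

Apply the extended Euclidean algorithm to (142, 117), tracking rows (r, s, t) with s·142 + t·117 = r. Each division r_prev = q·r_cur + r_new produces the new row as (previous row) − q·(current row):
  row A: (142, 1, 0)   [1·142 + 0·117 = 142]
  row B: (117, 0, 1)   [0·142 + 1·117 = 117]
  142 = 1·117 + 25   → row C = row A − 1·row B = (25, 1, −1)   [check: 1·142 − 1·117 = 25]
  117 = 4·25 + 17   → row D = row B − 4·row C = (17, −4, 5)   [check: −4·142 + 5·117 = 17]
  25 = 1·17 + 8   → row E = row C − 1·row D = (8, 5, −6)   [check: 5·142 − 6·117 = 8]
  17 = 2·8 + 1   → row F = row D − 2·row E = (1, −14, 17)   [check: −14·142 + 17·117 = 1]
  8 = 8·1 + 0   → remainder 0, stop. gcd = 1 (last nonzero row F).
The gcd is 1, so 117 is invertible mod 142. The last nonzero row gives −14·142 + 17·117 = 1, so t = 17. So 117^(−1) ≡ 17 (mod 142). Verify: 117 · 17 = 1989 ≡ 1 (mod 142). ✓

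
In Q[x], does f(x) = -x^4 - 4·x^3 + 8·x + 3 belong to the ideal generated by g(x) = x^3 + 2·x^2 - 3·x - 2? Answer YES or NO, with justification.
NO

In Q[x] the ideal (g) consists of all multiples of g, so f ∈ (g) iff g | f, i.e. iff the remainder of f on division by g is 0. Divide f by g (g is monic, so eliminate the leading term of the running remainder at each step):
  leading term -x^4: subtract (-x)·g(x) = -x^4 - 2·x^3 + 3·x^2 + 2·x, leaving -2·x^3 - 3·x^2 + 6·x + 3
  leading term -2·x^3: subtract (-2)·g(x) = -2·x^3 - 4·x^2 + 6·x + 4, leaving x^2 - 1
The remainder r(x) = x^2 - 1 ≠ 0 (and deg r < deg g), so g ∤ f, i.e. f ∉ (g).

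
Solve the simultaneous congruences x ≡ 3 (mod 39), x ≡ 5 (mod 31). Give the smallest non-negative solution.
The moduli 39, 31 are pairwise coprime, so by the CRT there is a unique solution mod 39·31 = 1209.
Solve by successive substitution. Start with x ≡ 3 (mod 39).
  Combine with x ≡ 5 (mod 31): write x = 3 + 39·t and require 3 + 39·t ≡ 5 (mod 31), i.e. 39·t ≡ 5 − 3 ≡ 2 (mod 31). Since 39^(−1) ≡ 4 (mod 31) (39 ≡ 8 (mod 31)), t ≡ 4·2 ≡ 8 (mod 31). So x ≡ 3 + 39·8 = 315 (mod 1209).
Unique solution in [0, 1209): x = 315.

Final answer: x ≡ 315 (mod 1209); the representative in [0, 1209) is 315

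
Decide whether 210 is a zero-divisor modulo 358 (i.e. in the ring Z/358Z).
YES

gcd(210, 358) = 2 > 1, so 210 is not a unit in Z/358Z. In Z/nZ every nonzero non-unit is a zero-divisor: explicitly, take b = 358/gcd = 179 ≠ 0 (mod 358); then 210·179 = 37590 = 105·358, i.e. 210·179 ≡ 0 (mod 358). So 210 is a zero-divisor.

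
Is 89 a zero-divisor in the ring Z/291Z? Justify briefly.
gcd(89, 291) = 1, so 89 is a unit in Z/291Z (it has a multiplicative inverse). A unit cannot be a zero-divisor: if 89·b ≡ 0 then multiplying both sides by 89^(−1) gives b ≡ 0. So 89 is not a zero-divisor.

Final answer: NO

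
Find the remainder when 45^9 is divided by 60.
Use repeated squaring. Binary(9) = 1001. Walk through the bits of the exponent 9 left-to-right: at each bit after the leading one, square the running value, then multiply by 45 if the bit is 1 (always reducing mod 60):
  bit 1 = 1 (leading): start with 45.
  bit 2 = 0: square 45^2 = 2025 ≡ 45 (mod 60).
  bit 3 = 0: square 45^2 = 2025 ≡ 45 (mod 60).
  bit 4 = 1: square 45^2 = 2025 ≡ 45; bit is 1, so multiply 45·45 = 2025 ≡ 45 (mod 60).
Final value: 45^9 ≡ 45 (mod 60).

Final answer: 45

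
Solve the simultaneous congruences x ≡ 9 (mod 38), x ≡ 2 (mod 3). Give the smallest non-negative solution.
The moduli 38, 3 are pairwise coprime, so by the CRT there is a unique solution mod 38·3 = 114.
Solve by successive substitution. Start with x ≡ 9 (mod 38).
  Combine with x ≡ 2 (mod 3): write x = 9 + 38·t and require 9 + 38·t ≡ 2 (mod 3), i.e. 38·t ≡ 2 − 9 ≡ 2 (mod 3). Since 38^(−1) ≡ 2 (mod 3) (38 ≡ 2 (mod 3)), t ≡ 2·2 ≡ 1 (mod 3). So x ≡ 9 + 38·1 = 47 (mod 114).
Unique solution in [0, 114): x = 47.

Final answer: x ≡ 47 (mod 114); the representative in [0, 114) is 47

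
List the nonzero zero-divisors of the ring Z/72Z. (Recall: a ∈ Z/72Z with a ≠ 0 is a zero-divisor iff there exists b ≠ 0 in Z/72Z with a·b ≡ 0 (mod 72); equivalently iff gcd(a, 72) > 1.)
An element a ∈ Z/72Z (with a ≠ 0) is a zero-divisor iff gcd(a, 72) > 1 (because a is a unit precisely when gcd(a, n) = 1, and in Z/nZ every nonzero, non-unit element is a zero-divisor). Scan a = 1, ..., 71 and keep those with gcd(a, 72) > 1:
  gcd(2, 72) = 2, gcd(3, 72) = 3, gcd(4, 72) = 4, gcd(6, 72) = 6, gcd(8, 72) = 8, gcd(9, 72) = 9, gcd(10, 72) = 2, gcd(12, 72) = 12, gcd(14, 72) = 2, gcd(15, 72) = 3, gcd(16, 72) = 8, gcd(18, 72) = 18, gcd(20, 72) = 4, gcd(21, 72) = 3, gcd(22, 72) = 2, gcd(24, 72) = 24, gcd(26, 72) = 2, gcd(27, 72) = 9, gcd(28, 72) = 4, gcd(30, 72) = 6, gcd(32, 72) = 8, gcd(33, 72) = 3, gcd(34, 72) = 2, gcd(36, 72) = 36, gcd(38, 72) = 2, gcd(39, 72) = 3, gcd(40, 72) = 8, gcd(42, 72) = 6, gcd(44, 72) = 4, gcd(45, 72) = 9, gcd(46, 72) = 2, gcd(48, 72) = 24, gcd(50, 72) = 2, gcd(51, 72) = 3, gcd(52, 72) = 4, gcd(54, 72) = 18, gcd(56, 72) = 8, gcd(57, 72) = 3, gcd(58, 72) = 2, gcd(60, 72) = 12, gcd(62, 72) = 2, gcd(63, 72) = 9, gcd(64, 72) = 8, gcd(66, 72) = 6, gcd(68, 72) = 4, gcd(69, 72) = 3, gcd(70, 72) = 2.
All other a ∈ {1, ..., 71} have gcd(a, 72) = 1 and are units. So the nonzero zero-divisors are exactly the 47 values of a appearing in this scan.

Final answer: nonzero zero-divisors of Z/72Z = {2, 3, 4, 6, 8, 9, 10, 12, 14, 15, 16, 18, 20, 21, 22, 24, 26, 27, 28, 30, 32, 33, 34, 36, 38, 39, 40, 42, 44, 45, 46, 48, 50, 51, 52, 54, 56, 57, 58, 60, 62, 63, 64, 66, 68, 69, 70}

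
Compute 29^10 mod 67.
Use repeated squaring. Binary(10) = 1010. Walk through the bits of the exponent 10 left-to-right: at each bit after the leading one, square the running value, then multiply by 29 if the bit is 1 (always reducing mod 67):
  bit 1 = 1 (leading): start with 29.
  bit 2 = 0: square 29^2 = 841 ≡ 37 (mod 67).
  bit 3 = 1: square 37^2 = 1369 ≡ 29; bit is 1, so multiply 29·29 = 841 ≡ 37 (mod 67).
  bit 4 = 0: square 37^2 = 1369 ≡ 29 (mod 67).
Final value: 29^10 ≡ 29 (mod 67).

Final answer: 29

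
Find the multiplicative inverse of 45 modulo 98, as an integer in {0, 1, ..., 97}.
Apply the extended Euclidean algorithm to (98, 45), tracking rows (r, s, t) with s·98 + t·45 = r. Each division r_prev = q·r_cur + r_new produces the new row as (previous row) − q·(current row):
  row A: (98, 1, 0)   [1·98 + 0·45 = 98]
  row B: (45, 0, 1)   [0·98 + 1·45 = 45]
  98 = 2·45 + 8   → row C = row A − 2·row B = (8, 1, −2)   [check: 1·98 − 2·45 = 8]
  45 = 5·8 + 5   → row D = row B − 5·row C = (5, −5, 11)   [check: −5·98 + 11·45 = 5]
  8 = 1·5 + 3   → row E = row C − 1·row D = (3, 6, −13)   [check: 6·98 − 13·45 = 3]
  5 = 1·3 + 2   → row F = row D − 1·row E = (2, −11, 24)   [check: −11·98 + 24·45 = 2]
  3 = 1·2 + 1   → row G = row E − 1·row F = (1, 17, −37)   [check: 17·98 − 37·45 = 1]
  2 = 2·1 + 0   → remainder 0, stop. gcd = 1 (last nonzero row G).
The gcd is 1, so 45 is invertible mod 98. The last nonzero row gives 17·98 − 37·45 = 1, so t = −37. So 45^(−1) ≡ −37 ≡ 61 (mod 98). Verify: 45 · 61 = 2745 ≡ 1 (mod 98). ✓

Final answer: 45^(−1) ≡ 61 (mod 98)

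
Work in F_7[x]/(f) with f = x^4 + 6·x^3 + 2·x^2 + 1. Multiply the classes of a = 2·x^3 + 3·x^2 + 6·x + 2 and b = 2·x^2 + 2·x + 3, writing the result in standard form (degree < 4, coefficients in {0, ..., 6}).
Multiply as integer polynomials: a · b = 4·x^5 + 10·x^4 + 24·x^3 + 25·x^2 + 22·x + 6. Reducing coefficients mod 7: a · b ≡ 4·x^5 + 3·x^4 + 3·x^3 + 4·x^2 + x + 6. Now divide by f(x) = x^4 + 6·x^3 + 2·x^2 + 1 in F_7[x], eliminating the leading term at each step:
  leading term 4·x^5: subtract (4·x)·f(x) = 4·x^5 + 3·x^4 + x^3 + 4·x, leaving 2·x^3 + 4·x^2 + 4·x + 6 (coefficients mod 7)
The degree is now < 4, so this is the remainder. Hence a · b ≡ 2·x^3 + 4·x^2 + 4·x + 6 in F_7[x]/(f).

Final answer: a · b ≡ 2·x^3 + 4·x^2 + 4·x + 6 (mod f(x))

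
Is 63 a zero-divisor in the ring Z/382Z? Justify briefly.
gcd(63, 382) = 1, so 63 is a unit in Z/382Z (it has a multiplicative inverse). A unit cannot be a zero-divisor: if 63·b ≡ 0 then multiplying both sides by 63^(−1) gives b ≡ 0. So 63 is not a zero-divisor.

Final answer: NO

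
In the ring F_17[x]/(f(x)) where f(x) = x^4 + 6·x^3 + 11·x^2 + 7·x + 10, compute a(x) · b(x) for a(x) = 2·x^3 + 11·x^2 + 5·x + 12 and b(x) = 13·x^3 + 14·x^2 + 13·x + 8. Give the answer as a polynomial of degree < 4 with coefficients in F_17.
a · b ≡ 8·x^3 + 3·x^2 + 11·x + 12 (mod f(x))

Multiply as integer polynomials: a · b = 26·x^6 + 171·x^5 + 245·x^4 + 385·x^3 + 321·x^2 + 196·x + 96. Reducing coefficients mod 17: a · b ≡ 9·x^6 + x^5 + 7·x^4 + 11·x^3 + 15·x^2 + 9·x + 11. Now divide by f(x) = x^4 + 6·x^3 + 11·x^2 + 7·x + 10 in F_17[x], eliminating the leading term at each step:
  leading term 9·x^6: subtract (9·x^2)·f(x) = 9·x^6 + 3·x^5 + 14·x^4 + 12·x^3 + 5·x^2, leaving 15·x^5 + 10·x^4 + 16·x^3 + 10·x^2 + 9·x + 11 (coefficients mod 17)
  leading term 15·x^5: subtract (15·x)·f(x) = 15·x^5 + 5·x^4 + 12·x^3 + 3·x^2 + 14·x, leaving 5·x^4 + 4·x^3 + 7·x^2 + 12·x + 11 (coefficients mod 17)
  leading term 5·x^4: subtract (5)·f(x) = 5·x^4 + 13·x^3 + 4·x^2 + x + 16, leaving 8·x^3 + 3·x^2 + 11·x + 12 (coefficients mod 17)
The degree is now < 4, so this is the remainder. Hence a · b ≡ 8·x^3 + 3·x^2 + 11·x + 12 in F_17[x]/(f).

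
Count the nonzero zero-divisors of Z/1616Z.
Z/1616Z has 815 nonzero zero-divisors

In Z/1616Z each nonzero element is either a unit (gcd with 1616 is 1) or a zero-divisor (gcd > 1). The number of units is φ(1616): factorise 1616 = 2^4 · 101, so φ(1616) = (2^4 − 2^3) · (101 − 1) = 8 · 100 = 800. The nonzero elements number 1616 − 1 = 1615. Hence the nonzero zero-divisors number 1615 − 800 = 815.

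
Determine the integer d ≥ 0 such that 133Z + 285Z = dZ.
In the PID Z, (a, b) is generated by gcd(a, b). Compute gcd(285, 133) with the extended Euclidean algorithm, tracking rows (r, s, t) with s·285 + t·133 = r:
  row A: (285, 1, 0)   [1·285 + 0·133 = 285]
  row B: (133, 0, 1)   [0·285 + 1·133 = 133]
  285 = 2·133 + 19   → row C = row A − 2·row B = (19, 1, −2)   [check: 1·285 − 2·133 = 19]
  133 = 7·19 + 0   → remainder 0, stop. gcd = 19 (last nonzero row C).
So gcd(133, 285) = 19, with Bézout identity 1·285 − 2·133 = 19. Containment (⊇): the Bézout identity exhibits 19 as an element of (133, 285), giving (19) ⊆ (133, 285). Containment (⊆): since 19 | 133 and 19 | 285 (133 = 19·7, 285 = 19·15), every Z-linear combination of 133 and 285 is divisible by 19, so (133, 285) ⊆ (19). Therefore (133, 285) = (19), d = 19.

Final answer: (133, 285) = (19); d = 19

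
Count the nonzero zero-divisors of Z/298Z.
Z/298Z has 149 nonzero zero-divisors

In Z/298Z each nonzero element is either a unit (gcd with 298 is 1) or a zero-divisor (gcd > 1). The number of units is φ(298): factorise 298 = 2 · 149, so φ(298) = (2 − 1) · (149 − 1) = 1 · 148 = 148. The nonzero elements number 298 − 1 = 297. Hence the nonzero zero-divisors number 297 − 148 = 149.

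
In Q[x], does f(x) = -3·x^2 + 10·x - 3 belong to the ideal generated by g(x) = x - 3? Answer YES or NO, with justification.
YES

In Q[x] the ideal (g) consists of all multiples of g, so f ∈ (g) iff g | f, i.e. iff the remainder of f on division by g is 0. Divide f by g (g is monic, so eliminate the leading term of the running remainder at each step):
  leading term -3·x^2: subtract (-3·x)·g(x) = -3·x^2 + 9·x, leaving x - 3
  leading term x: subtract (1)·g(x) = x - 3, leaving 0
The remainder is 0, so f(x) = g(x) · h(x) with h(x) = 1 - 3·x. Hence g | f, i.e. f ∈ (g).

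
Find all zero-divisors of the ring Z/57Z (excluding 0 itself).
nonzero zero-divisors of Z/57Z = {3, 6, 9, 12, 15, 18, 19, 21, 24, 27, 30, 33, 36, 38, 39, 42, 45, 48, 51, 54}

An element a ∈ Z/57Z (with a ≠ 0) is a zero-divisor iff gcd(a, 57) > 1 (because a is a unit precisely when gcd(a, n) = 1, and in Z/nZ every nonzero, non-unit element is a zero-divisor). Scan a = 1, ..., 56 and keep those with gcd(a, 57) > 1:
  gcd(3, 57) = 3, gcd(6, 57) = 3, gcd(9, 57) = 3, gcd(12, 57) = 3, gcd(15, 57) = 3, gcd(18, 57) = 3, gcd(19, 57) = 19, gcd(21, 57) = 3, gcd(24, 57) = 3, gcd(27, 57) = 3, gcd(30, 57) = 3, gcd(33, 57) = 3, gcd(36, 57) = 3, gcd(38, 57) = 19, gcd(39, 57) = 3, gcd(42, 57) = 3, gcd(45, 57) = 3, gcd(48, 57) = 3, gcd(51, 57) = 3, gcd(54, 57) = 3.
All other a ∈ {1, ..., 56} have gcd(a, 57) = 1 and are units. So the nonzero zero-divisors are exactly the 20 values of a appearing in this scan.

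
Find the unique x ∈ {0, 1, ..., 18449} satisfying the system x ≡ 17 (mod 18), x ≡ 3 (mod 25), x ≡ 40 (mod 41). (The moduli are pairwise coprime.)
x ≡ 5903 (mod 18450); the representative in [0, 18450) is 5903

The moduli 18, 25, 41 are pairwise coprime, so by the CRT there is a unique solution mod 18·25·41 = 18450.
Solve by successive substitution. Start with x ≡ 17 (mod 18).
  Combine with x ≡ 3 (mod 25): write x = 17 + 18·t and require 17 + 18·t ≡ 3 (mod 25), i.e. 18·t ≡ 3 − 17 ≡ 11 (mod 25). Since 18^(−1) ≡ 7 (mod 25), t ≡ 7·11 ≡ 2 (mod 25). So x ≡ 17 + 18·2 = 53 (mod 450).
  Combine with x ≡ 40 (mod 41): write x = 53 + 450·t and require 53 + 450·t ≡ 40 (mod 41), i.e. 450·t ≡ 40 − 53 ≡ 28 (mod 41). Since 450^(−1) ≡ 40 (mod 41) (450 ≡ 40 (mod 41)), t ≡ 40·28 ≡ 13 (mod 41). So x ≡ 53 + 450·13 = 5903 (mod 18450).
Unique solution in [0, 18450): x = 5903.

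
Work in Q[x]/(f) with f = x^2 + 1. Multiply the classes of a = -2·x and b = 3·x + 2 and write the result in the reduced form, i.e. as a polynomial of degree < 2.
First multiply in Q[x] without reducing: a · b = -6·x^2 - 4·x. Now divide by f(x) = x^2 + 1, eliminating the leading term at each step:
  leading term -6·x^2: subtract (-6)·f(x) = -6·x^2 - 6, leaving 6 - 4·x
The degree is now < 2, so this is the remainder. Hence a · b ≡ 6 - 4·x in Q[x]/(f).

Final answer: a · b ≡ 6 - 4·x (mod f(x))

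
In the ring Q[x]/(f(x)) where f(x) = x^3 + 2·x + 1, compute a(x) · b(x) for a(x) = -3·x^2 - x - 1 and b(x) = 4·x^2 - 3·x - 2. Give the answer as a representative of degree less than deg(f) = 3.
a · b ≡ 29·x^2 + 7·x - 3 (mod f(x))

First multiply in Q[x] without reducing: a · b = -12·x^4 + 5·x^3 + 5·x^2 + 5·x + 2. Now divide by f(x) = x^3 + 2·x + 1, eliminating the leading term at each step:
  leading term -12·x^4: subtract (-12·x)·f(x) = -12·x^4 - 24·x^2 - 12·x, leaving 5·x^3 + 29·x^2 + 17·x + 2
  leading term 5·x^3: subtract (5)·f(x) = 5·x^3 + 10·x + 5, leaving 29·x^2 + 7·x - 3
The degree is now < 3, so this is the remainder. Hence a · b ≡ 29·x^2 + 7·x - 3 in Q[x]/(f).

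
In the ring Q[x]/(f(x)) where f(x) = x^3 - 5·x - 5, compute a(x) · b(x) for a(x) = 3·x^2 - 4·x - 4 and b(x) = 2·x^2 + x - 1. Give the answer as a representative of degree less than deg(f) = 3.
First multiply in Q[x] without reducing: a · b = 6·x^4 - 5·x^3 - 15·x^2 + 4. Now divide by f(x) = x^3 - 5·x - 5, eliminating the leading term at each step:
  leading term 6·x^4: subtract (6·x)·f(x) = 6·x^4 - 30·x^2 - 30·x, leaving -5·x^3 + 15·x^2 + 30·x + 4
  leading term -5·x^3: subtract (-5)·f(x) = -5·x^3 + 25·x + 25, leaving 15·x^2 + 5·x - 21
The degree is now < 3, so this is the remainder. Hence a · b ≡ 15·x^2 + 5·x - 21 in Q[x]/(f).

Final answer: a · b ≡ 15·x^2 + 5·x - 21 (mod f(x))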